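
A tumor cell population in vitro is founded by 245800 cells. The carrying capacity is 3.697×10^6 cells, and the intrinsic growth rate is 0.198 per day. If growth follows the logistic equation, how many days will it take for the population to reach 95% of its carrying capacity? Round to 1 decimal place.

28.2 days

A = (K − N₀)/N₀ = (3.697×10^6 − 245800)/245800 = 14.041.
Solve 3.697×10^6/(1 + 14.041·e^(−0.198t)) = 3.51215×10^6: 1 + 14.041·e^(−0.198t) = 1.0526, so e^(−0.198t) = 0.00374851.
−0.198·t = ln(0.00374851) = -5.5864, so t = 5.5864/0.198 = 28.214.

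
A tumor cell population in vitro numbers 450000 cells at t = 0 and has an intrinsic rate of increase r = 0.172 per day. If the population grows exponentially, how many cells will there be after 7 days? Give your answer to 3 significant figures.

1500000 cells

N(t) = N₀·e^(rt) = 450000 × e^(0.172×7) = 450000 × e^1.204.
e^1.204 ≈ 3.3334, so N ≈ 450000 × 3.3334 = 1.500041×10^6.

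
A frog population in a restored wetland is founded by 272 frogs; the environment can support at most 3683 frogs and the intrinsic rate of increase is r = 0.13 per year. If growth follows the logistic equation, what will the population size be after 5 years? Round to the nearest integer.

488 frogs

A = (K − N₀)/N₀ = (3683 − 272)/272 = 12.54.
N(t) = K/(1 + A·e^(−rt)) = 3683/(1 + 12.54×e^(−0.13×5)).
e^(−0.65) = 0.52205; denominator = 1 + 12.54×0.52205 = 7.5467.
N = 3683/7.5467 = 488.029.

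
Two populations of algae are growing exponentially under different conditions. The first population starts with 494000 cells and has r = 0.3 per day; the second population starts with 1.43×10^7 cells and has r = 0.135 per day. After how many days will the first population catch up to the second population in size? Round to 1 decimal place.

20.4 days

Set 494000·e^(0.3t) = 1.43×10^7·e^(0.135t).
e^((0.3 − 0.135)t) = 1.43×10^7/494000 → e^(0.165·t) = 28.947.
0.165·t = ln(28.947) = 3.3655, so t = 3.3655/0.165 = 20.397.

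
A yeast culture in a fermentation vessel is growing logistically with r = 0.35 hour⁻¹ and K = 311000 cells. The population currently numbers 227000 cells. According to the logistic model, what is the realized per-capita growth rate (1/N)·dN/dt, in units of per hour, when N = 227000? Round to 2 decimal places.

(1/N)·dN/dt = r(1 − N/K) = 0.35 × (1 − 227000/311000).
= 0.35 × 0.2701 = 0.094534.

0.09 per hour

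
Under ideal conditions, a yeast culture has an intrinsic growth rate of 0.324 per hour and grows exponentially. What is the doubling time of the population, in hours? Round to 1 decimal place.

Doubling time t_d = ln(2)/r = 0.6931/0.324 = 2.1393.

2.1 hours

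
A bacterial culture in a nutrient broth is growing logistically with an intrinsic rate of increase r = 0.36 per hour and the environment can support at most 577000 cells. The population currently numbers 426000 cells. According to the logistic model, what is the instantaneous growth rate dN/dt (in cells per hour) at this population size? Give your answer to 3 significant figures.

40100 cells per hour

dN/dt = rN(1 − N/K) = 0.36 × 426000 × (1 − 426000/577000).
1 − 426000/577000 = 0.2617; dN/dt = 0.36 × 426000 × 0.2617 = 40134.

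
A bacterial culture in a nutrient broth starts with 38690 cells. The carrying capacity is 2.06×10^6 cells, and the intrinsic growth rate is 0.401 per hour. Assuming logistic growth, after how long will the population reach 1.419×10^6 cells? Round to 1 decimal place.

11.8 hours

A = (K − N₀)/N₀ = (2.06×10^6 − 38690)/38690 = 52.244.
Solve 2.06×10^6/(1 + 52.244·e^(−0.401t)) = 1.419×10^6: 1 + 52.244·e^(−0.401t) = 1.4517, so e^(−0.401t) = 0.00864652.
−0.401·t = ln(0.00864652) = -4.7506, so t = 4.7506/0.401 = 11.847.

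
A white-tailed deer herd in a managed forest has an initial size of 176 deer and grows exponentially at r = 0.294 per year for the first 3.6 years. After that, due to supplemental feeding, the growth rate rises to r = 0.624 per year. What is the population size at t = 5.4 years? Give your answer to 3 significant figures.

Phase 1: N(3.6) = 176·e^(0.294×3.6) = 176·e^1.058 = 507.189.
Phase 2 runs for 5.4 − 3.6 = 1.8 years at r = 0.624.
N(5.4) = 507.189·e^(0.624×1.8) = 507.189·e^1.123 = 1559.44.

1560 deer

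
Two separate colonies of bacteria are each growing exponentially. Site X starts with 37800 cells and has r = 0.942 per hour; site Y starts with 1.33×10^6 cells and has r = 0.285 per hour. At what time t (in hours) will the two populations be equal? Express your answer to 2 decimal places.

Set 37800·e^(0.942t) = 1.33×10^6·e^(0.285t).
e^((0.942 − 0.285)t) = 1.33×10^6/37800 → e^(0.657·t) = 35.185.
0.657·t = ln(35.185) = 3.5606, so t = 3.5606/0.657 = 5.4195.

5.42 hours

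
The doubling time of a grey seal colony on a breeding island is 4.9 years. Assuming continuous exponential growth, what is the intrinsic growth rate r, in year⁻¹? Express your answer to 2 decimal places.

0.14 per year

r = ln(2)/t_d = 0.6931/4.9 = 0.14146.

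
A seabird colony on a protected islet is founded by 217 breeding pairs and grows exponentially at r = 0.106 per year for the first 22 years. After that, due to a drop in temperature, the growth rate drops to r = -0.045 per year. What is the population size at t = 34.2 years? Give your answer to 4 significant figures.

1291 breeding pairs

Phase 1: N(22) = 217·e^(0.106×22) = 217·e^2.332 = 2234.78.
Phase 2 runs for 34.2 − 22 = 12.2 years at r = -0.045.
N(34.2) = 2234.78·e^(-0.045×12.2) = 2234.78·e^-0.549 = 1290.64.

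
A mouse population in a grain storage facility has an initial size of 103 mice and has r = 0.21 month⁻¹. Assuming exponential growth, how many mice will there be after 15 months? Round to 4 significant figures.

N(t) = N₀·e^(rt) = 103 × e^(0.21×15) = 103 × e^3.15.
e^3.15 ≈ 23.336, so N ≈ 103 × 23.336 = 2403.61.

2404 mice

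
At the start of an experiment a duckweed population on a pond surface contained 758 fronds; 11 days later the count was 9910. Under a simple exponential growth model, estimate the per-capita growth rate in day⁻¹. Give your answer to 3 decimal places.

From N(t) = N₀·e^(rt): e^(r·11) = 9910/758 = 13.074.
r·11 = ln(13.074) = 2.5706, so r = 2.5706/11 = 0.23369.

0.234 per day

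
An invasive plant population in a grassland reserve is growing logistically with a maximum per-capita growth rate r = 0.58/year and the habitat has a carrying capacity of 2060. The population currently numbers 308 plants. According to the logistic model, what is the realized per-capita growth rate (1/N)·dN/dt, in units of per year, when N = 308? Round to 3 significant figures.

(1/N)·dN/dt = r(1 − N/K) = 0.58 × (1 − 308/2060).
= 0.58 × 0.85049 = 0.49328.

0.493 per year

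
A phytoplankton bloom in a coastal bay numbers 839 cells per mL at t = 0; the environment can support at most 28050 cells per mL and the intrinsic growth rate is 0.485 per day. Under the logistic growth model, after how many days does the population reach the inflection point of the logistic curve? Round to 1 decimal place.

7.2 days

Logistic growth is fastest at N = K/2 = 14025.
A = (K − N₀)/N₀ = 32.433. Set K/(1 + A·e^(−rt)) = K/2 → A·e^(−rt) = 1.
e^(−0.485t) = 1/32.433 = 0.0308331, so t = ln(32.433)/0.485 = 3.4792/0.485 = 7.1735.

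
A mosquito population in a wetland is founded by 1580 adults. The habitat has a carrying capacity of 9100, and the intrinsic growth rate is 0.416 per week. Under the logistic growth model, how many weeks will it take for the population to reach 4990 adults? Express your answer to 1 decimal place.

A = (K − N₀)/N₀ = (9100 − 1580)/1580 = 4.7595.
Solve 9100/(1 + 4.7595·e^(−0.416t)) = 4990: 1 + 4.7595·e^(−0.416t) = 1.8236, so e^(−0.416t) = 0.173054.
−0.416·t = ln(0.173054) = -1.7542, so t = 1.7542/0.416 = 4.2167.

4.2 weeks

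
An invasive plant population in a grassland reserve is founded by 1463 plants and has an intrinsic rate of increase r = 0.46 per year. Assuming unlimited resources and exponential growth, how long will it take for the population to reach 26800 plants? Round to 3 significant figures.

Set N₀·e^(rt) = 26800: e^(0.46·t) = 26800/1463 = 18.319.
0.46·t = ln(18.319) = 2.9079, so t = 2.9079/0.46 = 6.3215.

6.32 years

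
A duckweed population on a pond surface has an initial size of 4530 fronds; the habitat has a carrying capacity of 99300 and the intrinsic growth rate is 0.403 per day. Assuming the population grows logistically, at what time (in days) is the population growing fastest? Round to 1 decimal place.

7.5 days

Logistic growth is fastest at N = K/2 = 49650.
A = (K − N₀)/N₀ = 20.921. Set K/(1 + A·e^(−rt)) = K/2 → A·e^(−rt) = 1.
e^(−0.403t) = 1/20.921 = 0.0477999, so t = ln(20.921)/0.403 = 3.0407/0.403 = 7.5452.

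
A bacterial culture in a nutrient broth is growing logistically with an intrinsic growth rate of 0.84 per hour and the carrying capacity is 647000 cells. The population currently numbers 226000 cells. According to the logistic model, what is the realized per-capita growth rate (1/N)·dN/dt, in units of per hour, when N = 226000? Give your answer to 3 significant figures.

(1/N)·dN/dt = r(1 − N/K) = 0.84 × (1 − 226000/647000).
= 0.84 × 0.6507 = 0.54658.

0.547 per hour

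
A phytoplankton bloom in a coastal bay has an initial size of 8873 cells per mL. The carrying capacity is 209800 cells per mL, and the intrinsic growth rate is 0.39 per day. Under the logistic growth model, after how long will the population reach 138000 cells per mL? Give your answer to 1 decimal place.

9.7 days

A = (K − N₀)/N₀ = (209800 − 8873)/8873 = 22.645.
Solve 209800/(1 + 22.645·e^(−0.39t)) = 138000: 1 + 22.645·e^(−0.39t) = 1.5203, so e^(−0.39t) = 0.0229762.
−0.39·t = ln(0.0229762) = -3.7733, so t = 3.7733/0.39 = 9.6751.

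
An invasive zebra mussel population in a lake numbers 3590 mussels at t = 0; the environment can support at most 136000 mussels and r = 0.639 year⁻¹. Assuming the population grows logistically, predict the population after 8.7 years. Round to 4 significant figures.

A = (K − N₀)/N₀ = (136000 − 3590)/3590 = 36.883.
N(t) = K/(1 + A·e^(−rt)) = 136000/(1 + 36.883×e^(−0.639×8.7)).
e^(−5.559) = 0.0038515; denominator = 1 + 36.883×0.0038515 = 1.1421.
N = 136000/1.1421 = 119084.

119100 mussels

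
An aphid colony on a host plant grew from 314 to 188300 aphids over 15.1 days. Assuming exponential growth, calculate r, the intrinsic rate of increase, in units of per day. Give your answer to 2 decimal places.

From N(t) = N₀·e^(rt): e^(r·15.1) = 188300/314 = 599.68.
r·15.1 = ln(599.68) = 6.3964, so r = 6.3964/15.1 = 0.4236.

0.42 per day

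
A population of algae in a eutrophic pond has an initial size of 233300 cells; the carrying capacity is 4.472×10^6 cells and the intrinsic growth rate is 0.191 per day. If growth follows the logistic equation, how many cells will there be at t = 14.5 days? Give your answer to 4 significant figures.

A = (K − N₀)/N₀ = (4.472×10^6 − 233300)/233300 = 18.168.
N(t) = K/(1 + A·e^(−rt)) = 4.472×10^6/(1 + 18.168×e^(−0.191×14.5)).
e^(−2.769) = 0.062693; denominator = 1 + 18.168×0.062693 = 2.139.
N = 4.472×10^6/2.139 = 2.090656×10^6.

2091000 cells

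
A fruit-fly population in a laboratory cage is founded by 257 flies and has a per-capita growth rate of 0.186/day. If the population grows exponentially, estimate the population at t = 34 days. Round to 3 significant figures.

N(t) = N₀·e^(rt) = 257 × e^(0.186×34) = 257 × e^6.324.
e^6.324 ≈ 557.8, so N ≈ 257 × 557.8 = 143355.

143000 flies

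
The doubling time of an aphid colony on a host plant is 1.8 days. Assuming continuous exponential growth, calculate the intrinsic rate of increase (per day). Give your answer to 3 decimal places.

r = ln(2)/t_d = 0.6931/1.8 = 0.38508.

0.385 per day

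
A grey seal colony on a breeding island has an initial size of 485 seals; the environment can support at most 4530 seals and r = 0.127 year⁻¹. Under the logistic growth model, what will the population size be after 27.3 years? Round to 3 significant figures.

3590 seals

A = (K − N₀)/N₀ = (4530 − 485)/485 = 8.3402.
N(t) = K/(1 + A·e^(−rt)) = 4530/(1 + 8.3402×e^(−0.127×27.3)).
e^(−3.467) = 0.031207; denominator = 1 + 8.3402×0.031207 = 1.2603.
N = 4530/1.2603 = 3594.45.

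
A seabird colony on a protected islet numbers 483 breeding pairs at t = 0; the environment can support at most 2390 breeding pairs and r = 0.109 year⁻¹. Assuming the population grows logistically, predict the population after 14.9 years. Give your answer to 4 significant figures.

A = (K − N₀)/N₀ = (2390 − 483)/483 = 3.9482.
N(t) = K/(1 + A·e^(−rt)) = 2390/(1 + 3.9482×e^(−0.109×14.9)).
e^(−1.624) = 0.19709; denominator = 1 + 3.9482×0.19709 = 1.7782.
N = 2390/1.7782 = 1344.09.

1344 breeding pairs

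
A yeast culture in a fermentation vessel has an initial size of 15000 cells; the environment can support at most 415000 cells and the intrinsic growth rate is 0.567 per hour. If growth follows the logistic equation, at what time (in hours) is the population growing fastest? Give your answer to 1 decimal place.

Logistic growth is fastest at N = K/2 = 207500.
A = (K − N₀)/N₀ = 26.667. Set K/(1 + A·e^(−rt)) = K/2 → A·e^(−rt) = 1.
e^(−0.567t) = 1/26.667 = 0.0375, so t = ln(26.667)/0.567 = 3.2834/0.567 = 5.7909.

5.8 hours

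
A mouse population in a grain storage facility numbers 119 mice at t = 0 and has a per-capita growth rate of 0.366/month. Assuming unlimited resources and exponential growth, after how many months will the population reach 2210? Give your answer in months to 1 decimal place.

8.0 months

Set N₀·e^(rt) = 2210: e^(0.366·t) = 2210/119 = 18.571.
0.366·t = ln(18.571) = 2.9216, so t = 2.9216/0.366 = 7.9826.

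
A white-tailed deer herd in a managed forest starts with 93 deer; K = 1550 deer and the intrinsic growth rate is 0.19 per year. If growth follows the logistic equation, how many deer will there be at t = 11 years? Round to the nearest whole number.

A = (K − N₀)/N₀ = (1550 − 93)/93 = 15.667.
N(t) = K/(1 + A·e^(−rt)) = 1550/(1 + 15.667×e^(−0.19×11)).
e^(−2.09) = 0.12369; denominator = 1 + 15.667×0.12369 = 2.9378.
N = 1550/2.9378 = 527.612.

528 deer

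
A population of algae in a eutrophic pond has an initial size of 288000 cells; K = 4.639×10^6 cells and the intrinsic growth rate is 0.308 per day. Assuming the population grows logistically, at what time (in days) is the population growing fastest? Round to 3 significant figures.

8.82 days

Logistic growth is fastest at N = K/2 = 2.3195×10^6.
A = (K − N₀)/N₀ = 15.108. Set K/(1 + A·e^(−rt)) = K/2 → A·e^(−rt) = 1.
e^(−0.308t) = 1/15.108 = 0.0661917, so t = ln(15.108)/0.308 = 2.7152/0.308 = 8.8156.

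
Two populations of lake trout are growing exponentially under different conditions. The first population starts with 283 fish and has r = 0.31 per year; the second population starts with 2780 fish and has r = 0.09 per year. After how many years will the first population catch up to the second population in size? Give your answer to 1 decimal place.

10.4 years

Set 283·e^(0.31t) = 2780·e^(0.09t).
e^((0.31 − 0.09)t) = 2780/283 → e^(0.22·t) = 9.8233.
0.22·t = ln(9.8233) = 2.2848, so t = 2.2848/0.22 = 10.385.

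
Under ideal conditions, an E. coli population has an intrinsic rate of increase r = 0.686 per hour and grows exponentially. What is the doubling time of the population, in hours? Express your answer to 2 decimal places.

Doubling time t_d = ln(2)/r = 0.6931/0.686 = 1.0104.

1.01 hours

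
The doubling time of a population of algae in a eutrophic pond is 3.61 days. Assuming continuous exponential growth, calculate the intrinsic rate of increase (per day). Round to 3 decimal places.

0.192 per day

r = ln(2)/t_d = 0.6931/3.61 = 0.19201.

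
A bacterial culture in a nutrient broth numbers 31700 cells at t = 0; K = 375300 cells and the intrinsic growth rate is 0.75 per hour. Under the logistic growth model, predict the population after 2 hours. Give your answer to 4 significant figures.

A = (K − N₀)/N₀ = (375300 − 31700)/31700 = 10.839.
N(t) = K/(1 + A·e^(−rt)) = 375300/(1 + 10.839×e^(−0.75×2)).
e^(−1.5) = 0.22313; denominator = 1 + 10.839×0.22313 = 3.4185.
N = 375300/3.4185 = 109784.

109800 cells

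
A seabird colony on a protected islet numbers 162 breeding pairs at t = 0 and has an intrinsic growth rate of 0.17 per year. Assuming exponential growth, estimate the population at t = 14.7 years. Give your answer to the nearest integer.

1972 breeding pairs

N(t) = N₀·e^(rt) = 162 × e^(0.17×14.7) = 162 × e^2.499.
e^2.499 ≈ 12.17, so N ≈ 162 × 12.17 = 1971.59.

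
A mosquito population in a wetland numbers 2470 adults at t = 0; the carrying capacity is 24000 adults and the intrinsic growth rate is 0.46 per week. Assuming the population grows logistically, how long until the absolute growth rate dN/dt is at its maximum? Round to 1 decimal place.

Logistic growth is fastest at N = K/2 = 12000.
A = (K − N₀)/N₀ = 8.7166. Set K/(1 + A·e^(−rt)) = K/2 → A·e^(−rt) = 1.
e^(−0.46t) = 1/8.7166 = 0.114724, so t = ln(8.7166)/0.46 = 2.1652/0.46 = 4.707.

4.7 weeks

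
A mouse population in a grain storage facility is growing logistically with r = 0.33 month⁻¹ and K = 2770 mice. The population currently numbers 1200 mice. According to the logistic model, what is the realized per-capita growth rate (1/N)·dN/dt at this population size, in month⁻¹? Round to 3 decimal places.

0.187 per month

(1/N)·dN/dt = r(1 − N/K) = 0.33 × (1 − 1200/2770).
= 0.33 × 0.56679 = 0.18704.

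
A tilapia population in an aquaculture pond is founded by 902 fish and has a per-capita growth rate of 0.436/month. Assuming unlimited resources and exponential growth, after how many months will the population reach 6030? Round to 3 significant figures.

Set N₀·e^(rt) = 6030: e^(0.436·t) = 6030/902 = 6.6851.
0.436·t = ln(6.6851) = 1.8999, so t = 1.8999/0.436 = 4.3575.

4.36 months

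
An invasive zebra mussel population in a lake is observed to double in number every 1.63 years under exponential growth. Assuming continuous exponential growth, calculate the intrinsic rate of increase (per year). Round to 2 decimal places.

r = ln(2)/t_d = 0.6931/1.63 = 0.42524.

0.43 per year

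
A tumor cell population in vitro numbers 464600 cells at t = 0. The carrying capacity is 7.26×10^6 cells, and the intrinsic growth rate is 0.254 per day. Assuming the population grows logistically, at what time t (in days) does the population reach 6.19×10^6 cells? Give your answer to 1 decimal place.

17.5 days

A = (K − N₀)/N₀ = (7.26×10^6 − 464600)/464600 = 14.626.
Solve 7.26×10^6/(1 + 14.626·e^(−0.254t)) = 6.19×10^6: 1 + 14.626·e^(−0.254t) = 1.1729, so e^(−0.254t) = 0.0118184.
−0.254·t = ln(0.0118184) = -4.4381, so t = 4.4381/0.254 = 17.473.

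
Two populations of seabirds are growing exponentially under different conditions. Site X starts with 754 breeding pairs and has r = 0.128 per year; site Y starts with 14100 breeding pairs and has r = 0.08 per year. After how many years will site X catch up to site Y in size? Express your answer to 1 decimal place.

Set 754·e^(0.128t) = 14100·e^(0.08t).
e^((0.128 − 0.08)t) = 14100/754 → e^(0.048·t) = 18.7.
0.048·t = ln(18.7) = 2.9285, so t = 2.9285/0.048 = 61.011.

61.0 years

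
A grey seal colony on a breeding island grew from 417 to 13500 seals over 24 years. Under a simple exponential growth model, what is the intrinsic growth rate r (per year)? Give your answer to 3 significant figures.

0.145 per year

From N(t) = N₀·e^(rt): e^(r·24) = 13500/417 = 32.374.
r·24 = ln(32.374) = 3.4774, so r = 3.4774/24 = 0.14489.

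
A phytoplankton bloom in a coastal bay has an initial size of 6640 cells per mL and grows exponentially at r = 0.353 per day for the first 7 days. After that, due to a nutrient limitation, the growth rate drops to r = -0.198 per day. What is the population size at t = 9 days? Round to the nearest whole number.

52885 cells per mL

Phase 1: N(7) = 6640·e^(0.353×7) = 6640·e^2.471 = 78579.6.
Phase 2 runs for 9 − 7 = 2 days at r = -0.198.
N(9) = 78579.6·e^(-0.198×2) = 78579.6·e^-0.396 = 52884.6.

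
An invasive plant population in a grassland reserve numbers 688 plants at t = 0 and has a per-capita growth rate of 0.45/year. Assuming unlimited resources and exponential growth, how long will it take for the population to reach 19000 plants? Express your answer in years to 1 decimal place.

7.4 years

Set N₀·e^(rt) = 19000: e^(0.45·t) = 19000/688 = 27.616.
0.45·t = ln(27.616) = 3.3184, so t = 3.3184/0.45 = 7.3742.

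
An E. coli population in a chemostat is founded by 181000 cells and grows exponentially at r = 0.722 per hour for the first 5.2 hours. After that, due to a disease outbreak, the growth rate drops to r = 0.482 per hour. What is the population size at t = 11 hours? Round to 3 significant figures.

127000000 cells

Phase 1: N(5.2) = 181000·e^(0.722×5.2) = 181000·e^3.754 = 7.730254×10^6.
Phase 2 runs for 11 − 5.2 = 5.8 hours at r = 0.482.
N(11) = 7.730254×10^6·e^(0.482×5.8) = 7.730254×10^6·e^2.796 = 1.265632×10^8.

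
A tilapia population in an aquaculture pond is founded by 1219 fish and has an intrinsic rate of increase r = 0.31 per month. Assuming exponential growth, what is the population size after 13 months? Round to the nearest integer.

68582 fish

N(t) = N₀·e^(rt) = 1219 × e^(0.31×13) = 1219 × e^4.03.
e^4.03 ≈ 56.261, so N ≈ 1219 × 56.261 = 68582.1.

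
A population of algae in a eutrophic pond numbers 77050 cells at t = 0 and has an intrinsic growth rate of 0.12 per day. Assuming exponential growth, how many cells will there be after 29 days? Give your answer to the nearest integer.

N(t) = N₀·e^(rt) = 77050 × e^(0.12×29) = 77050 × e^3.48.
e^3.48 ≈ 32.46, so N ≈ 77050 × 32.46 = 2.501022×10^6.

2501022 cells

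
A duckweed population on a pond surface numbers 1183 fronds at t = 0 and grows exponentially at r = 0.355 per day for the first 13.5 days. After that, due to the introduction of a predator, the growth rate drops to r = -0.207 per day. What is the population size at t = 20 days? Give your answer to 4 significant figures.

Phase 1: N(13.5) = 1183·e^(0.355×13.5) = 1183·e^4.792 = 142673.
Phase 2 runs for 20 − 13.5 = 6.5 days at r = -0.207.
N(20) = 142673·e^(-0.207×6.5) = 142673·e^-1.345 = 37153.3.

37150 fronds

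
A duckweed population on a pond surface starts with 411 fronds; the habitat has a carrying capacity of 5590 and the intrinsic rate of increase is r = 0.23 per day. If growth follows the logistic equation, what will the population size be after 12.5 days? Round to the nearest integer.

A = (K − N₀)/N₀ = (5590 − 411)/411 = 12.601.
N(t) = K/(1 + A·e^(−rt)) = 5590/(1 + 12.601×e^(−0.23×12.5)).
e^(−2.875) = 0.056416; denominator = 1 + 12.601×0.056416 = 1.7109.
N = 5590/1.7109 = 3267.29.

3267 fronds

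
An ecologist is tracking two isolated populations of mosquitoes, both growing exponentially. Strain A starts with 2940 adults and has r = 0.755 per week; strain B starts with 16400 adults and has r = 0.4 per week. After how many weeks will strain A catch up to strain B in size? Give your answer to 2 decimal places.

Set 2940·e^(0.755t) = 16400·e^(0.4t).
e^((0.755 − 0.4)t) = 16400/2940 → e^(0.355·t) = 5.5782.
0.355·t = ln(5.5782) = 1.7189, so t = 1.7189/0.355 = 4.8419.

4.84 weeks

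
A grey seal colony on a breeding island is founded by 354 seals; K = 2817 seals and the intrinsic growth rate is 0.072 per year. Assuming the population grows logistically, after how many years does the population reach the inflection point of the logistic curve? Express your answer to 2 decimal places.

26.94 years

Logistic growth is fastest at N = K/2 = 1408.5.
A = (K − N₀)/N₀ = 6.9576. Set K/(1 + A·e^(−rt)) = K/2 → A·e^(−rt) = 1.
e^(−0.072t) = 1/6.9576 = 0.143727, so t = ln(6.9576)/0.072 = 1.9398/0.072 = 26.942.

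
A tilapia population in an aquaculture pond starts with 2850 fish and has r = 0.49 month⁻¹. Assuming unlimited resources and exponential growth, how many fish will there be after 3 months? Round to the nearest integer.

N(t) = N₀·e^(rt) = 2850 × e^(0.49×3) = 2850 × e^1.47.
e^1.47 ≈ 4.3492, so N ≈ 2850 × 4.3492 = 12395.3.

12395 fish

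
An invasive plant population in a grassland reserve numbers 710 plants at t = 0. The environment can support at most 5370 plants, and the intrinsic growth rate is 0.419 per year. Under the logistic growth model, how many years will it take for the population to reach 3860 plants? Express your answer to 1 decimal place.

6.7 years

A = (K − N₀)/N₀ = (5370 − 710)/710 = 6.5634.
Solve 5370/(1 + 6.5634·e^(−0.419t)) = 3860: 1 + 6.5634·e^(−0.419t) = 1.3912, so e^(−0.419t) = 0.0596022.
−0.419·t = ln(0.0596022) = -2.8201, so t = 2.8201/0.419 = 6.7305.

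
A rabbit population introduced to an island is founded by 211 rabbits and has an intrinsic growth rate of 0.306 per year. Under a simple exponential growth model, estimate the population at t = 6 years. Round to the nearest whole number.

1323 rabbits

N(t) = N₀·e^(rt) = 211 × e^(0.306×6) = 211 × e^1.836.
e^1.836 ≈ 6.2714, so N ≈ 211 × 6.2714 = 1323.27.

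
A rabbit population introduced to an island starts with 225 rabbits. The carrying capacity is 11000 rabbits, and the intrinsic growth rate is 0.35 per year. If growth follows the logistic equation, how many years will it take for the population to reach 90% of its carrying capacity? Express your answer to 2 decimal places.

A = (K − N₀)/N₀ = (11000 − 225)/225 = 47.889.
Solve 11000/(1 + 47.889·e^(−0.35t)) = 9900: 1 + 47.889·e^(−0.35t) = 1.1111, so e^(−0.35t) = 0.00232019.
−0.35·t = ln(0.00232019) = -6.0661, so t = 6.0661/0.35 = 17.332.

17.33 years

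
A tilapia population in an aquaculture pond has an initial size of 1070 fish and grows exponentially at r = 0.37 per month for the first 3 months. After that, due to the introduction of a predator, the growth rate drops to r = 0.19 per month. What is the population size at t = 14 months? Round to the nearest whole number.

26250 fish

Phase 1: N(3) = 1070·e^(0.37×3) = 1070·e^1.11 = 3246.76.
Phase 2 runs for 14 − 3 = 11 months at r = 0.19.
N(14) = 3246.76·e^(0.19×11) = 3246.76·e^2.09 = 26249.8.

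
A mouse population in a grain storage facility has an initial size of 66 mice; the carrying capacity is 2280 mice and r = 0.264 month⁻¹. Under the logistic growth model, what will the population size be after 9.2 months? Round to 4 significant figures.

576.2 mice

A = (K − N₀)/N₀ = (2280 − 66)/66 = 33.545.
N(t) = K/(1 + A·e^(−rt)) = 2280/(1 + 33.545×e^(−0.264×9.2)).
e^(−2.429) = 0.088143; denominator = 1 + 33.545×0.088143 = 3.9568.
N = 2280/3.9568 = 576.226.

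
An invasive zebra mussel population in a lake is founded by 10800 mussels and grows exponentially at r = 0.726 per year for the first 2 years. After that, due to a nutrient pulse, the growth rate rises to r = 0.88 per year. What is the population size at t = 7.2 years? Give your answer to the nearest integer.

4480752 mussels

Phase 1: N(2) = 10800·e^(0.726×2) = 10800·e^1.452 = 46133.8.
Phase 2 runs for 7.2 − 2 = 5.2 years at r = 0.88.
N(7.2) = 46133.8·e^(0.88×5.2) = 46133.8·e^4.576 = 4.480752×10^6.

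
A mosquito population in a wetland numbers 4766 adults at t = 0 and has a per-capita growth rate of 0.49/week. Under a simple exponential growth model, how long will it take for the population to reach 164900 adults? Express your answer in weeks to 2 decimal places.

Set N₀·e^(rt) = 164900: e^(0.49·t) = 164900/4766 = 34.599.
0.49·t = ln(34.599) = 3.5438, so t = 3.5438/0.49 = 7.2323.

7.23 weeks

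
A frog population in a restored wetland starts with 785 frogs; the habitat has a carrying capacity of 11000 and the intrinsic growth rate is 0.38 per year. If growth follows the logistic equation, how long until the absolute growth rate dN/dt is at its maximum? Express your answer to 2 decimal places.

6.75 years

Logistic growth is fastest at N = K/2 = 5500.
A = (K − N₀)/N₀ = 13.013. Set K/(1 + A·e^(−rt)) = K/2 → A·e^(−rt) = 1.
e^(−0.38t) = 1/13.013 = 0.0768478, so t = ln(13.013)/0.38 = 2.5659/0.38 = 6.7524.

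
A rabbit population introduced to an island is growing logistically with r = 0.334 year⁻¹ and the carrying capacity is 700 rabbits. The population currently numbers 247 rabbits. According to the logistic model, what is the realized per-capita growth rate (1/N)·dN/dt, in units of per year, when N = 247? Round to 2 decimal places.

(1/N)·dN/dt = r(1 − N/K) = 0.334 × (1 − 247/700).
= 0.334 × 0.64714 = 0.21615.

0.22 per year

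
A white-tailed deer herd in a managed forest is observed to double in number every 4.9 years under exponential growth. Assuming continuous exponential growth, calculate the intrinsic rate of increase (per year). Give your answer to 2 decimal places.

0.14 per year

r = ln(2)/t_d = 0.6931/4.9 = 0.14146.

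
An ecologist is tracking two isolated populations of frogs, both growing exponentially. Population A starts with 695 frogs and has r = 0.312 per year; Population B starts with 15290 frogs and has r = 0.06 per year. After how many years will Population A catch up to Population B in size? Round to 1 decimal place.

12.3 years

Set 695·e^(0.312t) = 15290·e^(0.06t).
e^((0.312 − 0.06)t) = 15290/695 → e^(0.252·t) = 22.
0.252·t = ln(22) = 3.091, so t = 3.091/0.252 = 12.266.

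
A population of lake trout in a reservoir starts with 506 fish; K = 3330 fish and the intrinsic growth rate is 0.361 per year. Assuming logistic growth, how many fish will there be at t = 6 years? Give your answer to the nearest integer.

A = (K − N₀)/N₀ = (3330 − 506)/506 = 5.581.
N(t) = K/(1 + A·e^(−rt)) = 3330/(1 + 5.581×e^(−0.361×6)).
e^(−2.166) = 0.11464; denominator = 1 + 5.581×0.11464 = 1.6398.
N = 3330/1.6398 = 2030.76.

2031 fish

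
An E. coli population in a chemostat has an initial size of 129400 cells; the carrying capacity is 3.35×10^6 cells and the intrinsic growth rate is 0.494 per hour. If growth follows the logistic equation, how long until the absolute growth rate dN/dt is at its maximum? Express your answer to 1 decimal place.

6.5 hours

Logistic growth is fastest at N = K/2 = 1.675×10^6.
A = (K − N₀)/N₀ = 24.889. Set K/(1 + A·e^(−rt)) = K/2 → A·e^(−rt) = 1.
e^(−0.494t) = 1/24.889 = 0.0401788, so t = ln(24.889)/0.494 = 3.2144/0.494 = 6.5069.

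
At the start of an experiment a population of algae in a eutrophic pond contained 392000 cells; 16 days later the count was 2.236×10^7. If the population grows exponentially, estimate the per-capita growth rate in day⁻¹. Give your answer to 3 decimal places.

From N(t) = N₀·e^(rt): e^(r·16) = 2.236×10^7/392000 = 57.041.
r·16 = ln(57.041) = 4.0438, so r = 4.0438/16 = 0.25274.

0.253 per day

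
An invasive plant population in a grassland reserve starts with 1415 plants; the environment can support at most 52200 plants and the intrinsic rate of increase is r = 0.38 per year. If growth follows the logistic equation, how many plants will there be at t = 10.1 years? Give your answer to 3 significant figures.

29400 plants

A = (K − N₀)/N₀ = (52200 − 1415)/1415 = 35.89.
N(t) = K/(1 + A·e^(−rt)) = 52200/(1 + 35.89×e^(−0.38×10.1)).
e^(−3.838) = 0.021537; denominator = 1 + 35.89×0.021537 = 1.773.
N = 52200/1.773 = 29442.3.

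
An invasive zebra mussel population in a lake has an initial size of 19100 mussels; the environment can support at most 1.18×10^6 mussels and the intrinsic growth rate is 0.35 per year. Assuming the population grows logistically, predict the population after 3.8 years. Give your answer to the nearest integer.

A = (K − N₀)/N₀ = (1.18×10^6 − 19100)/19100 = 60.78.
N(t) = K/(1 + A·e^(−rt)) = 1.18×10^6/(1 + 60.78×e^(−0.35×3.8)).
e^(−1.33) = 0.26448; denominator = 1 + 60.78×0.26448 = 17.075.
N = 1.18×10^6/17.075 = 69107.1.

69107 mussels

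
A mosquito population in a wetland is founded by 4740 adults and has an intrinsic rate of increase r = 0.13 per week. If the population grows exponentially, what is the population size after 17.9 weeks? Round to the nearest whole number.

48572 adults

N(t) = N₀·e^(rt) = 4740 × e^(0.13×17.9) = 4740 × e^2.327.
e^2.327 ≈ 10.247, so N ≈ 4740 × 10.247 = 48571.5.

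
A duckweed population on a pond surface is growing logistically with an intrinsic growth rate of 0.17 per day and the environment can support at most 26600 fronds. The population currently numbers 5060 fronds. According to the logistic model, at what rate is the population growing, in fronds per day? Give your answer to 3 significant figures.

697 fronds per day

dN/dt = rN(1 − N/K) = 0.17 × 5060 × (1 − 5060/26600).
1 − 5060/26600 = 0.80977; dN/dt = 0.17 × 5060 × 0.80977 = 696.57.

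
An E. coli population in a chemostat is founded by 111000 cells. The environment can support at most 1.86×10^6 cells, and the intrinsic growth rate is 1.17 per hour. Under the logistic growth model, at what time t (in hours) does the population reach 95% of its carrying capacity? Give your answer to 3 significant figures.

A = (K − N₀)/N₀ = (1.86×10^6 − 111000)/111000 = 15.757.
Solve 1.86×10^6/(1 + 15.757·e^(−1.17t)) = 1.767×10^6: 1 + 15.757·e^(−1.17t) = 1.0526, so e^(−1.17t) = 0.00334025.
−1.17·t = ln(0.00334025) = -5.7017, so t = 5.7017/1.17 = 4.8733.

4.87 hours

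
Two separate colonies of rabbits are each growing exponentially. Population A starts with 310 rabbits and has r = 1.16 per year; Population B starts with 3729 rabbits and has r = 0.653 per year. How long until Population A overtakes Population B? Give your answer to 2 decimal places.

Set 310·e^(1.16t) = 3729·e^(0.653t).
e^((1.16 − 0.653)t) = 3729/310 → e^(0.507·t) = 12.029.
0.507·t = ln(12.029) = 2.4873, so t = 2.4873/0.507 = 4.906.

4.91 years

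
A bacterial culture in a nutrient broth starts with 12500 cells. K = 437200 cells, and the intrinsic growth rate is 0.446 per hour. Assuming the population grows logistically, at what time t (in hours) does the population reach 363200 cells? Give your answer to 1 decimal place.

A = (K − N₀)/N₀ = (437200 − 12500)/12500 = 33.976.
Solve 437200/(1 + 33.976·e^(−0.446t)) = 363200: 1 + 33.976·e^(−0.446t) = 1.2037, so e^(−0.446t) = 0.00599672.
−0.446·t = ln(0.00599672) = -5.1165, so t = 5.1165/0.446 = 11.472.

11.5 hours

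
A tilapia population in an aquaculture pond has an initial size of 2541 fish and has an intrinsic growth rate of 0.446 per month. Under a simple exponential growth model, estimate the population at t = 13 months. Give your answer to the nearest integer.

837614 fish

N(t) = N₀·e^(rt) = 2541 × e^(0.446×13) = 2541 × e^5.798.
e^5.798 ≈ 329.64, so N ≈ 2541 × 329.64 = 837614.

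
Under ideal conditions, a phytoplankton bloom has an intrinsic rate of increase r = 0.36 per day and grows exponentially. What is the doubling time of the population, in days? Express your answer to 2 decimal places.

Doubling time t_d = ln(2)/r = 0.6931/0.36 = 1.9254.

1.93 days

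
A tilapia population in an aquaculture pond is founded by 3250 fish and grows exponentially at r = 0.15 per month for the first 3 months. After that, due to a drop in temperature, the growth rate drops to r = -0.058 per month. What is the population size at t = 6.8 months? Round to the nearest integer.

Phase 1: N(3) = 3250·e^(0.15×3) = 3250·e^0.45 = 5097.01.
Phase 2 runs for 6.8 − 3 = 3.8 months at r = -0.058.
N(6.8) = 5097.01·e^(-0.058×3.8) = 5097.01·e^-0.2204 = 4088.81.

4089 fish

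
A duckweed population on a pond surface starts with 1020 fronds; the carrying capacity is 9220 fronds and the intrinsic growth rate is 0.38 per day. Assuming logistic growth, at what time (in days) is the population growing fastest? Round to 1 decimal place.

Logistic growth is fastest at N = K/2 = 4610.
A = (K − N₀)/N₀ = 8.0392. Set K/(1 + A·e^(−rt)) = K/2 → A·e^(−rt) = 1.
e^(−0.38t) = 1/8.0392 = 0.12439, so t = ln(8.0392)/0.38 = 2.0843/0.38 = 5.4851.

5.5 days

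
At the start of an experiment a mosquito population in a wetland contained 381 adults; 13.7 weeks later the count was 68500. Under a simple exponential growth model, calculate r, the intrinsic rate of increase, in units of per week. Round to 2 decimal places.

0.38 per week

From N(t) = N₀·e^(rt): e^(r·13.7) = 68500/381 = 179.79.
r·13.7 = ln(179.79) = 5.1918, so r = 5.1918/13.7 = 0.37896.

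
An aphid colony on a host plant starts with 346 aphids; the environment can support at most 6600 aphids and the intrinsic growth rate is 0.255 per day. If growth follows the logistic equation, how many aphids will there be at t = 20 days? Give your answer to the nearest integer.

A = (K − N₀)/N₀ = (6600 − 346)/346 = 18.075.
N(t) = K/(1 + A·e^(−rt)) = 6600/(1 + 18.075×e^(−0.255×20)).
e^(−5.1) = 0.0060967; denominator = 1 + 18.075×0.0060967 = 1.1102.
N = 6600/1.1102 = 5944.88.

5945 aphids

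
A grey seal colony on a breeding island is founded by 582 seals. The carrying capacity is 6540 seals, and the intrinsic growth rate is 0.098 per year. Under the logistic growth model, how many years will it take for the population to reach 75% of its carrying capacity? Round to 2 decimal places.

34.95 years

A = (K − N₀)/N₀ = (6540 − 582)/582 = 10.237.
Solve 6540/(1 + 10.237·e^(−0.098t)) = 4905: 1 + 10.237·e^(−0.098t) = 1.3333, so e^(−0.098t) = 0.0325613.
−0.098·t = ln(0.0325613) = -3.4246, so t = 3.4246/0.098 = 34.945.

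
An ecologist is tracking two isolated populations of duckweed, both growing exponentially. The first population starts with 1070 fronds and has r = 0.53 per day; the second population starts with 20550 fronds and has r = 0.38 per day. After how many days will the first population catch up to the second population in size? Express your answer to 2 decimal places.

Set 1070·e^(0.53t) = 20550·e^(0.38t).
e^((0.53 − 0.38)t) = 20550/1070 → e^(0.15·t) = 19.206.
0.15·t = ln(19.206) = 2.9552, so t = 2.9552/0.15 = 19.701.

19.70 days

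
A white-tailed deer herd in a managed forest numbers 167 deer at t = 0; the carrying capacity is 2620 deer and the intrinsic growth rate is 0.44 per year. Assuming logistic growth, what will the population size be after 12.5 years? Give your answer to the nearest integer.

2472 deer

A = (K − N₀)/N₀ = (2620 − 167)/167 = 14.689.
N(t) = K/(1 + A·e^(−rt)) = 2620/(1 + 14.689×e^(−0.44×12.5)).
e^(−5.5) = 0.0040868; denominator = 1 + 14.689×0.0040868 = 1.06.
N = 2620/1.06 = 2471.63.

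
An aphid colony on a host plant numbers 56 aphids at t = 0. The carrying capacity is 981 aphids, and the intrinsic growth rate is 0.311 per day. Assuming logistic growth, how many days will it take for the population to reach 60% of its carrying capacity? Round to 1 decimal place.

10.3 days

A = (K − N₀)/N₀ = (981 − 56)/56 = 16.518.
Solve 981/(1 + 16.518·e^(−0.311t)) = 588.6: 1 + 16.518·e^(−0.311t) = 1.6667, so e^(−0.311t) = 0.0403604.
−0.311·t = ln(0.0403604) = -3.2099, so t = 3.2099/0.311 = 10.321.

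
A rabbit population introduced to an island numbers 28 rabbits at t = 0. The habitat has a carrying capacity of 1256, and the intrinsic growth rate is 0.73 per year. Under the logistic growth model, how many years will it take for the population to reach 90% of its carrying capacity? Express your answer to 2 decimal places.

8.19 years

A = (K − N₀)/N₀ = (1256 − 28)/28 = 43.857.
Solve 1256/(1 + 43.857·e^(−0.73t)) = 1130.4: 1 + 43.857·e^(−0.73t) = 1.1111, so e^(−0.73t) = 0.00253348.
−0.73·t = ln(0.00253348) = -5.9782, so t = 5.9782/0.73 = 8.1893.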